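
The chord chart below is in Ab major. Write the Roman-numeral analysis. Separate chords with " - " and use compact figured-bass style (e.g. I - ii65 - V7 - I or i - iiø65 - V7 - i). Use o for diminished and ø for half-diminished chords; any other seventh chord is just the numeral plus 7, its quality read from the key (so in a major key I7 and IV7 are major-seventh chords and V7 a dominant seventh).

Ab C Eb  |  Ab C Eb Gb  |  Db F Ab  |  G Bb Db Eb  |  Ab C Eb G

Ab-C-Eb: major triad on Ab = scale degree 1 → I.
Ab-C-Eb-Gb: a dominant seventh chord on Ab, the applied dominant of IV → V7/IV.
Db-F-Ab: root Db is the subdominant; major triad there is IV.
G-Bb-Db-Eb has root Eb, degree 5 in Ab major, so V65.
Ab-C-Eb-G: major seventh chord on Ab = scale degree 1 → I7.

I - V7/IV - IV - V65 - I7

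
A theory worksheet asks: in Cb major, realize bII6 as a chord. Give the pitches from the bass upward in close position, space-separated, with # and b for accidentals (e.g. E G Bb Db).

Fb Abb Dbb

bII6 is the Neapolitan sixth — a major triad on the lowered second degree, here in its customary first inversion. In Cb major that root is Dbb.
So the chord is Dbb-Fb-Abb, a major triad.
The figured bass 6 indicates first inversion, placing the third (Fb) in the bass: Fb-Abb-Dbb.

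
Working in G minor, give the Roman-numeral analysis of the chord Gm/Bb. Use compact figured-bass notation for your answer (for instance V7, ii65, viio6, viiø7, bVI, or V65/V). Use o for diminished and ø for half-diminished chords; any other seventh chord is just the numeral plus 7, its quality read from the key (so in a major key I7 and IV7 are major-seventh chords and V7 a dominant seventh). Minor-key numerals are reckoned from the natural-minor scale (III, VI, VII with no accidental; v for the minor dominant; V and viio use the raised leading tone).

Stacked in thirds the chord is G-Bb-D: a minor triad on G.
In G minor, G is the tonic; the diatonic minor triad there is i.
With Bb in the bass the chord is in first inversion, so the figured bass is 6.

i6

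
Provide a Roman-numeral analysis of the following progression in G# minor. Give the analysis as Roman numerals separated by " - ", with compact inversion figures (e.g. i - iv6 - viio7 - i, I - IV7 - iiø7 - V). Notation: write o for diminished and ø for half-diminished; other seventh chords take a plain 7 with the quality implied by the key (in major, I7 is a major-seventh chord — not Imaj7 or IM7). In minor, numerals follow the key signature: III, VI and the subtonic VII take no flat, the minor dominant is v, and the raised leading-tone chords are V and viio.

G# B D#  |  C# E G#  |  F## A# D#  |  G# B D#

i - iv - V6 - i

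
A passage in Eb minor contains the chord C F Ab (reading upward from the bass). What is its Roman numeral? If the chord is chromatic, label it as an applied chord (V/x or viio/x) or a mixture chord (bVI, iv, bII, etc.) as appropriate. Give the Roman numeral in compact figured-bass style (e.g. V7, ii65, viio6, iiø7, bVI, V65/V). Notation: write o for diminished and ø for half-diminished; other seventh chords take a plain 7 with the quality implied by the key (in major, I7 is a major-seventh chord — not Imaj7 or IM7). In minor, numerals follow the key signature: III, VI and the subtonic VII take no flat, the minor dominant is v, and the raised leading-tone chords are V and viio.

Stacked in thirds the chord is F-Ab-C: a minor triad on F.
F is the second degree of Eb minor. This is the minor supertonic, borrowed from the parallel major (the Dorian ii).
With C in the bass the chord is in second inversion, so the figured bass is 64.

ii64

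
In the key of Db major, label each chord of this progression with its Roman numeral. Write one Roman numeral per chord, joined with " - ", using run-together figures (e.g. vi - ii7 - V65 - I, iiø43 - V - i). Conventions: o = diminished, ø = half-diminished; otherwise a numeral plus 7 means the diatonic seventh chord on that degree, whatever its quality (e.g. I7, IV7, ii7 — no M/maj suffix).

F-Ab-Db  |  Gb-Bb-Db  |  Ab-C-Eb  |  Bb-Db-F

F-Ab-Db: major triad on Db = scale degree 1 → I6.
Gb-Bb-Db: root Gb is the subdominant; major triad there is IV.
Ab-C-Eb: root Ab is the dominant; major triad there is V.
Bb-Db-F: minor triad on Bb = scale degree 6 → vi.

I6 - IV - V - vi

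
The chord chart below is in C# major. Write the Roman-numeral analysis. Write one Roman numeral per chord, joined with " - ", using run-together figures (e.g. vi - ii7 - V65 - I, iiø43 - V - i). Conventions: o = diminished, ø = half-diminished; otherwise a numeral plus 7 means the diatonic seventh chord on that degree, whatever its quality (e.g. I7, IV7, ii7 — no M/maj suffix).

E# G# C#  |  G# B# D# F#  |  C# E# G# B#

E#-G#-C#: root C# is the tonic; major triad there is I6.
G#-B#-D#-F#: root G# is the dominant; dominant seventh chord there is V7.
C#-E#-G#-B#: root C# is the tonic; major seventh chord there is I7.

I6 - V7 - I7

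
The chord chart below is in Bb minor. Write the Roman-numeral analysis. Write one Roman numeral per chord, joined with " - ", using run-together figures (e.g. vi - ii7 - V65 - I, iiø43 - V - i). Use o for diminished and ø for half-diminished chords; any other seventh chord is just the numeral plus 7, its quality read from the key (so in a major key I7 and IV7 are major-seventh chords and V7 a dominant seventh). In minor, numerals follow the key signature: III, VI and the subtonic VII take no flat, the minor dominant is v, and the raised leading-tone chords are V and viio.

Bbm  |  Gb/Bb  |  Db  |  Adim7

i - VI6 - III - viio7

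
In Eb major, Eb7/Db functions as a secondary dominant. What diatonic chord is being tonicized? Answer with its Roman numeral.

The chord is a dominant seventh chord on Eb.
A dominant resolves down a perfect fifth: Eb → Ab. In Eb major, Ab is scale degree 4, i.e. IV.

IV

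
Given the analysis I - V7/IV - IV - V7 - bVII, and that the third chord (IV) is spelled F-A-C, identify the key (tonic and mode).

The anchor chord is a major triad on F, labeled IV.
IV on F implies F is the subdominant; that puts the tonic at C, and the uppercase numeral fits major mode.

C major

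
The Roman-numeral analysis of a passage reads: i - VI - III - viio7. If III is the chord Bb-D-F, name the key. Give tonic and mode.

The chord Bb is a major triad rooted on Bb; its label is III.
If Bb is scale degree 3 and the mode makes that degree carry a major triad, the tonic is G and the mode is minor.

G minor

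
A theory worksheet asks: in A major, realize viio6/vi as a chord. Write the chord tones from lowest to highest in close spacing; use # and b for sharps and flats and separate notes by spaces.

G# B E#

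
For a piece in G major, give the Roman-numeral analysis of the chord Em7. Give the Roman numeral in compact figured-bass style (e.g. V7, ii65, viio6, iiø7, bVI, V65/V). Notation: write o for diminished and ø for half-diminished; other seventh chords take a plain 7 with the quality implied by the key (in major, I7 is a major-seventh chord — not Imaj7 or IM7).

vi7

Stacked in thirds the chord is E-G-B-D: a minor seventh chord on E.
In G major, E is the submediant; the diatonic minor seventh chord there is vi7.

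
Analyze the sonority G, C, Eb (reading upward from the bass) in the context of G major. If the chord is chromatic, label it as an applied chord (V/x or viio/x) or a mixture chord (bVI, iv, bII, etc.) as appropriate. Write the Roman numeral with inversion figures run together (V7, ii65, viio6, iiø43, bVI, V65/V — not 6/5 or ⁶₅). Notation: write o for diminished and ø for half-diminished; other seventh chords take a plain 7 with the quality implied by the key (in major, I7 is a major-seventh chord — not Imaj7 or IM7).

iv64

The pitches C-Eb-G form a minor triad rooted on C.
C is the fourth degree of G major. This is the minor subdominant, borrowed from the parallel minor.
With G in the bass the chord is in second inversion, so the figured bass is 64.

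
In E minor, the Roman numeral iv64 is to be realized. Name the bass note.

E

iv in E minor has root A; the chord is A-C-E.
The figure 64 means second inversion — the fifth is in the bass.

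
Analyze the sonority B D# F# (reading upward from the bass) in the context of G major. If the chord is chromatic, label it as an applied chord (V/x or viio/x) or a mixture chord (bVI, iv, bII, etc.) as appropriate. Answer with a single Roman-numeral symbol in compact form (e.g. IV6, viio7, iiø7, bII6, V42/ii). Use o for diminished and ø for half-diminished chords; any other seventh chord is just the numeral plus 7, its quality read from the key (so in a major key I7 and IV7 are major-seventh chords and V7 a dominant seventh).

Stacked in thirds the chord is B-D#-F#: a major triad on B.
B is not a diatonic chord root with this quality in G major, but it lies a perfect fifth above E (vi), so the chord functions as an applied dominant of vi.

V/vi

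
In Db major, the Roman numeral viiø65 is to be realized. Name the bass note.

Eb

viiø in Db major has root C; the chord is C-Eb-Gb-Bb.
The figure 65 means first inversion — the third is in the bass.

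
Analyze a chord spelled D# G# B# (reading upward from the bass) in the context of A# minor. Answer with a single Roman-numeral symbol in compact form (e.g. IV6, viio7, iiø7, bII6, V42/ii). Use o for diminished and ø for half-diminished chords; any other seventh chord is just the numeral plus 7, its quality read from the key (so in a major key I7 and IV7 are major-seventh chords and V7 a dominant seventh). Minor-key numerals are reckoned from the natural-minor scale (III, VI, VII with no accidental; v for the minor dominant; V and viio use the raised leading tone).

VII64

Stacked in thirds the chord is G#-B#-D#: a major triad on G#.
G# is scale degree 7 in A# minor, and a major triad on that degree is written VII.
With D# in the bass the chord is in second inversion, so the figured bass is 64.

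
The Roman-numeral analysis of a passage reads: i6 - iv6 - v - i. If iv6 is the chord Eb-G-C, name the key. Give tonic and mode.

The anchor chord is a minor triad on C, labeled iv6.
If C is scale degree 4 and the mode makes that degree carry a minor triad, the tonic is G and the mode is minor.

G minor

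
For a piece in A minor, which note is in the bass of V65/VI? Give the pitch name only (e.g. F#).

The applied chord V65/VI is rooted on C: C-E-G-Bb.
The figure 65 means first inversion — the third is in the bass.

E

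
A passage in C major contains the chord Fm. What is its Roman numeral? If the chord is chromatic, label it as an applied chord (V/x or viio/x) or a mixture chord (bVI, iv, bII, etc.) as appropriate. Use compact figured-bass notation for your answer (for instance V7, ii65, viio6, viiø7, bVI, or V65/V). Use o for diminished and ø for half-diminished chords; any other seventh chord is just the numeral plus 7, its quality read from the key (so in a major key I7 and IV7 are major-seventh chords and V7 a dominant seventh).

The pitches F-Ab-C form a minor triad rooted on F.
F is the fourth degree of C major. This is the minor subdominant, borrowed from the parallel minor.

iv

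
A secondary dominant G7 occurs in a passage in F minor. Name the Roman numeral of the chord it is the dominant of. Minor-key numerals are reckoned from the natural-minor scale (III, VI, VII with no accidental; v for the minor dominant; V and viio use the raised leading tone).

The chord is a dominant seventh chord on G.
A dominant resolves down a perfect fifth: G → C. In F minor, C is scale degree 5, i.e. V.

V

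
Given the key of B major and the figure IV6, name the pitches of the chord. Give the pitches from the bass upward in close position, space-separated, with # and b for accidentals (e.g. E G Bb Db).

The numeral's case and figure indicate a major triad. In B major its root, the subdominant, is E.
Stacking thirds from E gives E-G#-B.
With the 6 figure the chord is in first inversion; from the bass G# upward in close position it reads G#-B-E.

G# B E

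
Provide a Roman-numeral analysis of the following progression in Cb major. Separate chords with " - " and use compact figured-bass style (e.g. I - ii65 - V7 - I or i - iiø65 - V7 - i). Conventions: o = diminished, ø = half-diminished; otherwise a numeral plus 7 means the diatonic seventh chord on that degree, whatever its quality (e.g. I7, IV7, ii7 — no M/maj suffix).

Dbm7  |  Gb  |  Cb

ii7 - V - I

Dbm7: minor seventh chord on Db = scale degree 2 → ii7.
Gb: root Gb is the dominant; major triad there is V.
Cb: major triad on Cb = scale degree 1 → I.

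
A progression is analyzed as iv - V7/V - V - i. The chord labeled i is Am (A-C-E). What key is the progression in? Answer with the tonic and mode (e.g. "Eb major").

i is given as A-C-E — a minor triad with root A.
If A is scale degree 1 and the mode makes that degree carry a minor triad, the tonic is A and the mode is minor.

A minor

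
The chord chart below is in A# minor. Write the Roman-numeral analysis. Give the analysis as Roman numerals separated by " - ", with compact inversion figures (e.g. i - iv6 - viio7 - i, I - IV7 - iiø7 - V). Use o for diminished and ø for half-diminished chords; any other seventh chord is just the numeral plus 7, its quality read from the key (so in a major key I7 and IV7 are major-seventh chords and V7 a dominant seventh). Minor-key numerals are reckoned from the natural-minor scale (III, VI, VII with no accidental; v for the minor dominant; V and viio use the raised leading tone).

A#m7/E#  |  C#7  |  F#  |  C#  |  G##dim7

A#m7/E# has root A#, degree 1 in A# minor, so i43.
C#7: a dominant seventh chord on C#, the applied dominant of VI → V7/VI.
F#: major triad on F# = scale degree 6 → VI.
C#: root C# is the mediant; major triad there is III.
G##dim7: root G## is the leading tone; fully diminished seventh chord there is viio7.

i43 - V7/VI - VI - III - viio7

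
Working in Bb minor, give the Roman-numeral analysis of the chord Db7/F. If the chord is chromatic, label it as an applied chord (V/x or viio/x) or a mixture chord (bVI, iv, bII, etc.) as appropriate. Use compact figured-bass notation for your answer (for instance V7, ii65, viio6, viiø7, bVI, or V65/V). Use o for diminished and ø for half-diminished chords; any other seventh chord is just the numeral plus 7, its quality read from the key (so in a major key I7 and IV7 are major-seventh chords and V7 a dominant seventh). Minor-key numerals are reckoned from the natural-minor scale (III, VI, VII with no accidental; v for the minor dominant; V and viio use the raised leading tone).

Stacked in thirds the chord is Db-F-Ab-Cb: a dominant seventh chord on Db.
Db is not a diatonic chord root with this quality in Bb minor, but it lies a perfect fifth above Gb (VI), so the chord functions as an applied dominant of VI.
With F in the bass the chord is in first inversion, so the figured bass is 65.

V65/VI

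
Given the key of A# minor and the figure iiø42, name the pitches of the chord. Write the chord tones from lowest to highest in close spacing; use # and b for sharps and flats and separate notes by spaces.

The numeral's case and figure indicate a half-diminished seventh chord. In A# minor its root, the supertonic, is B#.
Stacking thirds from B# gives B#-D#-F#-A#.
With the 42 figure the chord is in third inversion; from the bass A# upward in close position it reads A#-B#-D#-F#.

A# B# D# F#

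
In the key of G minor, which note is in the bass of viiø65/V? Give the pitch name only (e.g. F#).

E

The applied chord viiø65/V is rooted on C#: C#-E-G-B.
The figure 65 means first inversion — the third is in the bass.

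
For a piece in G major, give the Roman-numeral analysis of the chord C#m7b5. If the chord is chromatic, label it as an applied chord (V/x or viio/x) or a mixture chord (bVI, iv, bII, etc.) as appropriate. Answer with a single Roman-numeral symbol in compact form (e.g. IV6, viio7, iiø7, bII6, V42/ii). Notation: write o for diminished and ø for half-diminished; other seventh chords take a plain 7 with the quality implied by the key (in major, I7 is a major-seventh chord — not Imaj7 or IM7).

viiø7/V

Stacked in thirds the chord is C#-E-G-B: a half-diminished seventh chord on C#.
C# sits a half step below D (V in G major); a diminished chord there is the applied leading-tone chord of V.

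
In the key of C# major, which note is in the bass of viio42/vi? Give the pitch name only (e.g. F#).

F#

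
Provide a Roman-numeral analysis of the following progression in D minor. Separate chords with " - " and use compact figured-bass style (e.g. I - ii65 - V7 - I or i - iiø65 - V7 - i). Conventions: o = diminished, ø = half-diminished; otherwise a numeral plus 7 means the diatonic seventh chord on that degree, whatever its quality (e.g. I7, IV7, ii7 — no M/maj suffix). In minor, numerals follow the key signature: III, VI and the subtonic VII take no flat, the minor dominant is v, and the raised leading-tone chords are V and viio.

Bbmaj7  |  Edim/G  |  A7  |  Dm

Bbmaj7 has root Bb, degree 6 in D minor, so VI7.
Edim/G: diminished triad on E = scale degree 2 → iio6.
A7: dominant seventh chord on A = scale degree 5 → V7.
Dm: root D is the tonic; minor triad there is i.

VI7 - iio6 - V7 - i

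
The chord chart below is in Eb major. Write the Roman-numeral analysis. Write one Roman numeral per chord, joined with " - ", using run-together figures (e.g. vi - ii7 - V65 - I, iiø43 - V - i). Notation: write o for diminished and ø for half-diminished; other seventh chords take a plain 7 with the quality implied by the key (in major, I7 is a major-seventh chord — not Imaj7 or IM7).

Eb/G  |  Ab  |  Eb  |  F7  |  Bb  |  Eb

I6 - IV - I - V7/V - V - I

Eb/G: root Eb is the tonic; major triad there is I6.
Ab has root Ab, degree 4 in Eb major, so IV.
Eb: root Eb is the tonic; major triad there is I.
F7: chromatic; F is V of V, so V7/V.
Bb: major triad on Bb = scale degree 5 → V.
Eb: root Eb is the tonic; major triad there is I.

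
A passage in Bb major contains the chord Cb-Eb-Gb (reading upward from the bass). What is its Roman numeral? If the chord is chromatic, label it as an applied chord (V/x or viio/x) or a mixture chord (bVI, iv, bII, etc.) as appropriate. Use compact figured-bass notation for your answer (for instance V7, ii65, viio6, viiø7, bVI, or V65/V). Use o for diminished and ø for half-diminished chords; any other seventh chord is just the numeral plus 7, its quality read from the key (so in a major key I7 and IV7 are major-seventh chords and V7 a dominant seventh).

Stacked in thirds the chord is Cb-Eb-Gb: a major triad on Cb.
Cb is the lowered second degree of Bb major (diatonic 2 would be C). This is the Neapolitan chord — a major triad on the lowered second degree.

bII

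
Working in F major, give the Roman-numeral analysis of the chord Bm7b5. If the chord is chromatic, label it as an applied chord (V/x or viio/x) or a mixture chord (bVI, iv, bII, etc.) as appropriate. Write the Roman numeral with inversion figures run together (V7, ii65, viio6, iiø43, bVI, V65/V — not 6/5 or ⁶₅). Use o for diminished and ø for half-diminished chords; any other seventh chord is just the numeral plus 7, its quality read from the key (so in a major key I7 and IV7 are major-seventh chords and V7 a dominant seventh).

The pitches B-D-F-A form a half-diminished seventh chord rooted on B.
B sits a half step below C (V in F major); a diminished chord there is the applied leading-tone chord of V.

viiø7/V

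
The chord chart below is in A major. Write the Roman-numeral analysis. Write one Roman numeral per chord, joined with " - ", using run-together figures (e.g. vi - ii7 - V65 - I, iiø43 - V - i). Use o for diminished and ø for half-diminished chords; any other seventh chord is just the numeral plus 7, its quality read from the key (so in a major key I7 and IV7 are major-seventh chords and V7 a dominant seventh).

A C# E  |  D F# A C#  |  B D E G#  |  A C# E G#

I - IV7 - V43 - I7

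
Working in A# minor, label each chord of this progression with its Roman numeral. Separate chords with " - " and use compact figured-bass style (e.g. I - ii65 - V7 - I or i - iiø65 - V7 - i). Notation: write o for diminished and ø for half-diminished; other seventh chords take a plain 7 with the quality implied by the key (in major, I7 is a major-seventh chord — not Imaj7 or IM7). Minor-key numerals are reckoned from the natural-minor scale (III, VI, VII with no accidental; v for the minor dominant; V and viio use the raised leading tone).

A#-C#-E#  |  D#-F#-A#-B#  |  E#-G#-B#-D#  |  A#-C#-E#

A#-C#-E# has root A#, degree 1 in A# minor, so i.
D#-F#-A#-B#: half-diminished seventh chord on B# = scale degree 2 → iiø65.
E#-G#-B#-D#: root E# is the dominant; minor seventh chord there is v7.
A#-C#-E#: root A# is the tonic; minor triad there is i.

i - iiø65 - v7 - i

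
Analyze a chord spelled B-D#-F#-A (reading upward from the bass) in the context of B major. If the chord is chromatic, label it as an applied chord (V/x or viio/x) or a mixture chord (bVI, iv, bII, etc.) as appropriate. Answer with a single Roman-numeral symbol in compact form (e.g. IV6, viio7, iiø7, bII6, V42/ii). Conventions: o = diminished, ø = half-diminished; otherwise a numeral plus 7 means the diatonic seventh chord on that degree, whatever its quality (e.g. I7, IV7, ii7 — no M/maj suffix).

V7/IV

Stacked in thirds the chord is B-D#-F#-A: a dominant seventh chord on B.
B is not a diatonic chord root with this quality in B major, but it lies a perfect fifth above E (IV), so the chord functions as an applied dominant of IV.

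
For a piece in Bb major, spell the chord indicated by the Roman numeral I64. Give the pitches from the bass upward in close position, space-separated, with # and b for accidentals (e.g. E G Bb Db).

The numeral's case and figure indicate a major triad. In Bb major its root, the tonic, is Bb.
Stacking thirds from Bb gives Bb-D-F.
With the 64 figure the chord is in second inversion; from the bass F upward in close position it reads F-Bb-D.

F Bb D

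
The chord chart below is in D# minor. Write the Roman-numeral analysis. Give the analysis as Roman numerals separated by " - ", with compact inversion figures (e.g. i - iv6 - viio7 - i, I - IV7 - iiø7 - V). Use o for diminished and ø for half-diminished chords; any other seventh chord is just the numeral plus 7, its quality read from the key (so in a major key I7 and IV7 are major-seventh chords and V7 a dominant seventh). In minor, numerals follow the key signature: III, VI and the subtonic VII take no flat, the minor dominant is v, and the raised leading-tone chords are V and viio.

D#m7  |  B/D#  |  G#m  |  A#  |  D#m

D#m7 has root D#, degree 1 in D# minor, so i7.
B/D#: root B is the submediant; major triad there is VI6.
G#m has root G#, degree 4 in D# minor, so iv.
A#: major triad on A# = scale degree 5 → V.
D#m: root D# is the tonic; minor triad there is i.

i7 - VI6 - iv - V - i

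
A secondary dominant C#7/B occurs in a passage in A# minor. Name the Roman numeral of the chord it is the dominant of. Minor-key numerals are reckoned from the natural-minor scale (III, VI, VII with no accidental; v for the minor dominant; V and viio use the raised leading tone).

VI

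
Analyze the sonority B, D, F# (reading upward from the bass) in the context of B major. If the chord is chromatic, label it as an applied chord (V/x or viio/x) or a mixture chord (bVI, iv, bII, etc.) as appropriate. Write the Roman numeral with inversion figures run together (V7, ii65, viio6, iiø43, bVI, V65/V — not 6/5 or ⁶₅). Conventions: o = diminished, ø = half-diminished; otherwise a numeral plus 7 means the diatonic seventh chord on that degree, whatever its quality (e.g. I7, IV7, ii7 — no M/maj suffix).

i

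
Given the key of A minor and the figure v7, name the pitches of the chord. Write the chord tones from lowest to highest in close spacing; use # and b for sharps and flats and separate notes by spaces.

E G B D

The numeral's case and figure indicate a minor seventh chord. In A minor its root, the dominant, is E.
Stacking thirds from E gives E-G-B-D.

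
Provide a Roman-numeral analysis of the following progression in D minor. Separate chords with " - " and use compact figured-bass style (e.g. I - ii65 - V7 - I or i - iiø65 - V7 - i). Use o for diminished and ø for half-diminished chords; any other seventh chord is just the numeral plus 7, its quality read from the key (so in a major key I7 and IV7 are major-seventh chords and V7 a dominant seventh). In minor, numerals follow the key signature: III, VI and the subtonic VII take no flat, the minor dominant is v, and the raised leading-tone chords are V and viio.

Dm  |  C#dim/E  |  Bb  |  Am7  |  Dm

i - viio6 - VI - v7 - i

Dm: minor triad on D = scale degree 1 → i.
C#dim/E has root C#, degree 7 in D minor, so viio6.
Bb: major triad on Bb = scale degree 6 → VI.
Am7 has root A, degree 5 in D minor, so v7.
Dm has root D, degree 1 in D minor, so i.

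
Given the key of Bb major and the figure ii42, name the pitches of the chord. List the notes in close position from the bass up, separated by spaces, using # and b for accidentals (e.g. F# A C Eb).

Bb C Eb G

In Bb major, the supertonic is C, and the diatonic chord built there is a minor seventh chord.
That chord is spelled C-Eb-G-Bb.
The figured bass 42 indicates third inversion, placing the seventh (Bb) in the bass: Bb-C-Eb-G.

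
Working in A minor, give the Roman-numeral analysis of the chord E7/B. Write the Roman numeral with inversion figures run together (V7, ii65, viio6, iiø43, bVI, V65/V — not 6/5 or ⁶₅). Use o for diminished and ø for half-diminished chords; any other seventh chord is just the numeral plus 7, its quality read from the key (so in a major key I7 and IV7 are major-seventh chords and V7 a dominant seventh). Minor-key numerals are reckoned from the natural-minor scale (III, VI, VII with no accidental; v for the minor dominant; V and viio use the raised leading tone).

V43

The pitches E-G#-B-D form a dominant seventh chord rooted on E.
In A minor, E is the dominant; the diatonic dominant seventh chord there is V7.
With B in the bass the chord is in second inversion, so the figured bass is 43.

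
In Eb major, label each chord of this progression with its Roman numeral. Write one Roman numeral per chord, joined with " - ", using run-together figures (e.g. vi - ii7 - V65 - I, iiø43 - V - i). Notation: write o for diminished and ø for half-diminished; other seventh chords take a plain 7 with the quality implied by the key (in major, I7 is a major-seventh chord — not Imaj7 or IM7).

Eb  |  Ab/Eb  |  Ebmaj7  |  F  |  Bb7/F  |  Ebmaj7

Eb: root Eb is the tonic; major triad there is I.
Ab/Eb: root Ab is the subdominant; major triad there is IV64.
Ebmaj7: root Eb is the tonic; major seventh chord there is I7.
F: a major triad on F, the applied dominant of V → V/V.
Bb7/F: dominant seventh chord on Bb = scale degree 5 → V43.
Ebmaj7: root Eb is the tonic; major seventh chord there is I7.

I - IV64 - I7 - V/V - V43 - I7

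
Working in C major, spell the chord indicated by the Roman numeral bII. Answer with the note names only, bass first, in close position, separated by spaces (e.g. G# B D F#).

Db F Ab

bII is the Neapolitan chord — a major triad on the lowered second degree. In C major that root is Db.
So the chord is Db-F-Ab, a major triad.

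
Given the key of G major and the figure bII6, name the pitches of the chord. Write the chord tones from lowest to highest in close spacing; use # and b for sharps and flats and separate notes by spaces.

bII6 is the Neapolitan sixth — a major triad on the lowered second degree, here in its customary first inversion. In G major that root is Ab.
So the chord is Ab-C-Eb, a major triad.
The figured bass 6 indicates first inversion, placing the third (C) in the bass: C-Eb-Ab.

C Eb Ab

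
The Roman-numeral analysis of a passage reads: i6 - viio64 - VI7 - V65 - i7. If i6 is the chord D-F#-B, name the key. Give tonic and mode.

B minor

The anchor chord is a minor triad on B, labeled i6.
If B is scale degree 1 and the mode makes that degree carry a minor triad, the tonic is B and the mode is minor.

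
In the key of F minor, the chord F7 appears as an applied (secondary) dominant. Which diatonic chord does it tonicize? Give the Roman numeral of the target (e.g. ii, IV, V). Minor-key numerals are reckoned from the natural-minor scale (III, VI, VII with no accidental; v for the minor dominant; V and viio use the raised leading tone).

iv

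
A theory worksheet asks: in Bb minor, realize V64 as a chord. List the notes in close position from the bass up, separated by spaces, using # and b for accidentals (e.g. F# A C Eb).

In Bb minor, the dominant is F. The dominant is major (leading tone raised), so V is a major triad.
That chord is spelled F-A-C.
The figured bass 64 indicates second inversion, placing the fifth (C) in the bass: C-F-A.

C F A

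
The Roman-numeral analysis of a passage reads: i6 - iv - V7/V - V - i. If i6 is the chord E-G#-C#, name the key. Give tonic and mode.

The anchor chord is a minor triad on C#, labeled i6.
If C# is scale degree 1 and the mode makes that degree carry a minor triad, the tonic is C# and the mode is minor.

C# minor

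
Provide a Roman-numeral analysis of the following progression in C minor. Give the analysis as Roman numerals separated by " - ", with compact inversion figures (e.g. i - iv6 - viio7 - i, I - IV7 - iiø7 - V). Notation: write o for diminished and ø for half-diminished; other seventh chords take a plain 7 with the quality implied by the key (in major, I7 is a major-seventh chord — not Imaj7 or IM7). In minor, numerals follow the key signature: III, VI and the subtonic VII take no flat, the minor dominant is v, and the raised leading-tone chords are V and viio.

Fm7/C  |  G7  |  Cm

iv43 - V7 - i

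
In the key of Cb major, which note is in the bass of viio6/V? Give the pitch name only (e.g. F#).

Ab

The applied chord viio6/V is rooted on F: F-Ab-Cb.
The figure 6 means first inversion — the third is in the bass.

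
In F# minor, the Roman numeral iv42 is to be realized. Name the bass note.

A

iv in F# minor has root B; the chord is B-D-F#-A.
The figure 42 means third inversion — the seventh is in the bass.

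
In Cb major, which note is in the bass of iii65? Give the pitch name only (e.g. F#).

Gb

iii in Cb major has root Eb; the chord is Eb-Gb-Bb-Db.
The figure 65 means first inversion — the third is in the bass.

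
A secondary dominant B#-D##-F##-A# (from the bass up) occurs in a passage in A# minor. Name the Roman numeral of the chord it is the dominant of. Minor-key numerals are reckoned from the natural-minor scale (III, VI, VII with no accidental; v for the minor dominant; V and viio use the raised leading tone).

V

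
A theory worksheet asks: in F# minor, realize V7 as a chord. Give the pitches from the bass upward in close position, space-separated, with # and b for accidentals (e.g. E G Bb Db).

In F# minor, scale degree 5 is C#. The dominant is major (leading tone raised), so V is a dominant seventh chord.
Stacking thirds from C# gives C#-E#-G#-B.

C# E# G# B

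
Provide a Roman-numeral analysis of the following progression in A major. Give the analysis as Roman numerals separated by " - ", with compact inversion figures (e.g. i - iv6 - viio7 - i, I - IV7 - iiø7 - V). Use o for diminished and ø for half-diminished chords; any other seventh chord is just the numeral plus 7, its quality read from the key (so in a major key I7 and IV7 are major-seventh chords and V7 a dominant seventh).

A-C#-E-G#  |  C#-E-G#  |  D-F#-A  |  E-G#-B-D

A-C#-E-G#: root A is the tonic; major seventh chord there is I7.
C#-E-G#: minor triad on C# = scale degree 3 → iii.
D-F#-A: major triad on D = scale degree 4 → IV.
E-G#-B-D has root E, degree 5 in A major, so V7.

I7 - iii - IV - V7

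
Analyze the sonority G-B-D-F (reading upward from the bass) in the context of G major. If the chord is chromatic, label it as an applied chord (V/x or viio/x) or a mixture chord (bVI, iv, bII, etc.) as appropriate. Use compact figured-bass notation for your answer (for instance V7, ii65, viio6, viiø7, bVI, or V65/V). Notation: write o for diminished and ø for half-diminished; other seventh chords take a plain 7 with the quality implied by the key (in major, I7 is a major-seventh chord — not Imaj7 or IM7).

Stacked in thirds the chord is G-B-D-F: a dominant seventh chord on G.
G is not a diatonic chord root with this quality in G major, but it lies a perfect fifth above C (IV), so the chord functions as an applied dominant of IV.

V7/IV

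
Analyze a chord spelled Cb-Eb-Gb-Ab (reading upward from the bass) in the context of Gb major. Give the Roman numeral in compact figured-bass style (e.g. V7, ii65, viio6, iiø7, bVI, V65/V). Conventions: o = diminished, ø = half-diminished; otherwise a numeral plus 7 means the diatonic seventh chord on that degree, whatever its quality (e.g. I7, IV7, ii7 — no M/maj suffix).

ii65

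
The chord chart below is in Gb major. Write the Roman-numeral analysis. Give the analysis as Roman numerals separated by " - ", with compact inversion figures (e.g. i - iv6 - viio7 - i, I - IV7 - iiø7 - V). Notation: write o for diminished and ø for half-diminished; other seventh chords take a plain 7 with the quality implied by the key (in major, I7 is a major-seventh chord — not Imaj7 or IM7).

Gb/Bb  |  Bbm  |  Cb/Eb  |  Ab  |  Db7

Gb/Bb: major triad on Gb = scale degree 1 → I6.
Bbm: minor triad on Bb = scale degree 3 → iii.
Cb/Eb: root Cb is the subdominant; major triad there is IV6.
Ab is the secondary dominant of V (major triad on Ab): V/V.
Db7: root Db is the dominant; dominant seventh chord there is V7.

I6 - iii - IV6 - V/V - V7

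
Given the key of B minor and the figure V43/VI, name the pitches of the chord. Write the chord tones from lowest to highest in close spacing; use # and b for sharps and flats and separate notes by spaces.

A C D F#

The slash means an applied dominant: we want the dominant of VI. In B minor, VI is G major, and its dominant is built on D.
Building a dominant seventh chord on D gives D-F#-A-C.
With the 43 figure the chord is in second inversion; from the bass A upward in close position it reads A-C-D-F#.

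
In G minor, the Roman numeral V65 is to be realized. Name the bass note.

V in G minor has root D; the chord is D-F#-A-C.
The figure 65 means first inversion — the third is in the bass.

F#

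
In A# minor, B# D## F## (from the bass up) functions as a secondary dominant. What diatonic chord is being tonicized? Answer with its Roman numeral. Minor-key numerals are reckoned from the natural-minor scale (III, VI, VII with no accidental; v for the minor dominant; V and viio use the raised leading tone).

V

The chord is a major triad on B#.
A dominant resolves down a perfect fifth: B# → E#. In A# minor, E# is scale degree 5, i.e. V.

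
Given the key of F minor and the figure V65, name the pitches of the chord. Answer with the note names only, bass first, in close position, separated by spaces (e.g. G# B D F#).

In F minor, the fifth degree is C. The dominant is major (leading tone raised), so V is a dominant seventh chord.
Stacking thirds from C gives C-E-G-Bb.
The figured bass 65 indicates first inversion, placing the third (E) in the bass: E-G-Bb-C.

E G Bb C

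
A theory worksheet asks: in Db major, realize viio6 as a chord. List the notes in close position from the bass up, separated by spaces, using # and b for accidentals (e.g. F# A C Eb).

Eb Gb C

In Db major, the seventh degree is C, and the diatonic chord built there is a diminished triad.
Stacking thirds from C gives C-Eb-Gb.
With the 6 figure the chord is in first inversion; from the bass Eb upward in close position it reads Eb-Gb-C.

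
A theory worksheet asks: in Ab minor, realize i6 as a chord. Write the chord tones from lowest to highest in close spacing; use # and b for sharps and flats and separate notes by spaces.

Cb Eb Ab

The numeral's case and figure indicate a minor triad. In Ab minor its root, scale degree 1, is Ab.
That chord is spelled Ab-Cb-Eb.
The figured bass 6 indicates first inversion, placing the third (Cb) in the bass: Cb-Eb-Ab.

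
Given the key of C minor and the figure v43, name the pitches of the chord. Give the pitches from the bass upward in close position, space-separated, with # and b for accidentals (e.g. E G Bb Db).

The numeral's case and figure indicate a minor seventh chord. In C minor its root, the dominant, is G.
That chord is spelled G-Bb-D-F.
With the 43 figure the chord is in second inversion; from the bass D upward in close position it reads D-F-G-Bb.

D F G Bb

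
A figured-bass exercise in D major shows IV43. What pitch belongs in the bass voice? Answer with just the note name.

D

IV in D major has root G; the chord is G-B-D-F#.
The figure 43 means second inversion — the fifth is in the bass.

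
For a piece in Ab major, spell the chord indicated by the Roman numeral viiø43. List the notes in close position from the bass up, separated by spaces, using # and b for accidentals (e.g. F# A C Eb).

Db F G Bb

The numeral's case and figure indicate a half-diminished seventh chord. In Ab major its root, the seventh degree, is G.
Stacking thirds from G gives G-Bb-Db-F.
With the 43 figure the chord is in second inversion; from the bass Db upward in close position it reads Db-F-G-Bb.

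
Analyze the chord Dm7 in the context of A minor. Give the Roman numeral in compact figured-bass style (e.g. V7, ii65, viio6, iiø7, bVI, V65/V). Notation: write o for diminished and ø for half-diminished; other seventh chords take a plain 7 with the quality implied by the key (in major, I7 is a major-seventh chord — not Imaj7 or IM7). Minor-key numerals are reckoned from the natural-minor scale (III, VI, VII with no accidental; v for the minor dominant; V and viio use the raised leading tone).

Stacked in thirds the chord is D-F-A-C: a minor seventh chord on D.
In A minor, D is the subdominant; the diatonic minor seventh chord there is iv7.

iv7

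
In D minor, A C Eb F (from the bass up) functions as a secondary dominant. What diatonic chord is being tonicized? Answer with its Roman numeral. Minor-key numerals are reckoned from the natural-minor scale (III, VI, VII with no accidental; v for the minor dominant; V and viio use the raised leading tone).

VI

The chord is a dominant seventh chord on F.
A dominant resolves down a perfect fifth: F → Bb. In D minor, Bb is scale degree 6, i.e. VI.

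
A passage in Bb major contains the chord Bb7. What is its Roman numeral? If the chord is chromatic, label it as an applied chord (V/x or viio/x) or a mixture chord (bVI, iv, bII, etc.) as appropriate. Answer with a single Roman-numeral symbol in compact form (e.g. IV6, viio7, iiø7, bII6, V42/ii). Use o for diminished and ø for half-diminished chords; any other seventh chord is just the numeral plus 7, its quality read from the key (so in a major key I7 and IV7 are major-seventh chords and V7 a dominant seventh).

V7/IV

Stacked in thirds the chord is Bb-D-F-Ab: a dominant seventh chord on Bb.
Bb is not a diatonic chord root with this quality in Bb major, but it lies a perfect fifth above Eb (IV), so the chord functions as an applied dominant of IV.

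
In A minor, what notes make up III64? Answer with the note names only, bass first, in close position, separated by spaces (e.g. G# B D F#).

G C E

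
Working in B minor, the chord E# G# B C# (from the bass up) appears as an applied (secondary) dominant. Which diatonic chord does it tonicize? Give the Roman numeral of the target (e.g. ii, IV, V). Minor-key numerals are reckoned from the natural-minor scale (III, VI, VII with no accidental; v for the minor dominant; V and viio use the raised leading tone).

V

The chord is a dominant seventh chord on C#.
A dominant resolves down a perfect fifth: C# → F#. In B minor, F# is scale degree 5, i.e. V.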